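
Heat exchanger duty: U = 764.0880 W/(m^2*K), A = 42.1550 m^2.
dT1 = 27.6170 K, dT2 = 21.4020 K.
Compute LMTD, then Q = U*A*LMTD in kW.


LMTD = 24.3776 K
Q = 764.0880 * 42.1550 * 24.3776 = 785205.7027 W = 785.2057 kW

785.2057 kW


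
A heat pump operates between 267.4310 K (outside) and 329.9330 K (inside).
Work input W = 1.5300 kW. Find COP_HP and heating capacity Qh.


COP = 329.9330 / 62.5020 = 5.2788
Qh = 5.2788 * 1.5300 = 8.0765 kW

COP = 5.2788, Qh = 8.0765 kW


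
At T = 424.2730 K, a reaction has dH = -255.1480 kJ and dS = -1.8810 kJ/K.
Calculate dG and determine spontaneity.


T*dS = 424.2730 * -1.8810 = -798.0575 kJ
dG = -255.1480 + 798.0575 = 542.9095 kJ (non-spontaneous)

dG = 542.9095 kJ, non-spontaneous


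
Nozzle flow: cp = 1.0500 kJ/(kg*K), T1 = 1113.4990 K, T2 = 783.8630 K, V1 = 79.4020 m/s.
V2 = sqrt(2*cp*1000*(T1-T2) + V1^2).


dT = 329.6360 K
2*cp*1000*dT = 692235.6000
V1^2 = 6304.6776
V2 = sqrt(698540.2776) = 835.7872 m/s

835.7872 m/s


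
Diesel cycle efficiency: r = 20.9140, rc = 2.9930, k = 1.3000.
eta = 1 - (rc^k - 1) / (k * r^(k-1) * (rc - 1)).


r^(k-1) = 2.4896
rc^k = 4.1585
eta = 0.5103 = 51.0332%

51.0332%


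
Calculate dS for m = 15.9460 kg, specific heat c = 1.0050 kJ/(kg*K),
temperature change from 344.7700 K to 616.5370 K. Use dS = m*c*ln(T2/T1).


T2/T1 = 1.7883
ln(T2/T1) = 0.5812
dS = 15.9460 * 1.0050 * 0.5812 = 9.3148 kJ/K

9.3148 kJ/K


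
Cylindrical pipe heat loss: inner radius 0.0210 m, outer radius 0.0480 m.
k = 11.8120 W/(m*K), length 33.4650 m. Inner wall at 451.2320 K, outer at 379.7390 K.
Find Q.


dT = 71.4930 K
ln(ro/ri) = 0.8267
Q = 2*pi*11.8120*33.4650*71.4930 / 0.8267 = 214793.4215 W

214793.4215 W


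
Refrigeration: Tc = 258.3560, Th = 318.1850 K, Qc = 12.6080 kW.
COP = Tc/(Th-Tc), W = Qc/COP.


COP = 258.3560 / 59.8290 = 4.3182
W = 12.6080 / 4.3182 = 2.9197 kW

COP = 4.3182, W = 2.9197 kW


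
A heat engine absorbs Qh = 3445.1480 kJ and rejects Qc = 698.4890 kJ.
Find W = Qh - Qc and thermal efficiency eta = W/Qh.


W = 3445.1480 - 698.4890 = 2746.6590 kJ
eta = 2746.6590 / 3445.1480 = 0.7973 = 79.7254%

W = 2746.6590 kJ, eta = 79.7254%


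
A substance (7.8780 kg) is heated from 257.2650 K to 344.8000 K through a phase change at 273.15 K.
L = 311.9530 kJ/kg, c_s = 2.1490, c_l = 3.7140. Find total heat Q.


Q1 (sensible, solid) = 7.8780 * 2.1490 * 15.8850 = 268.9302 kJ
Q2 (latent) = 7.8780 * 311.9530 = 2457.5657 kJ
Q3 (sensible, liquid) = 7.8780 * 3.7140 * 71.6500 = 2096.3996 kJ
Q_total = 4822.8956 kJ

4822.8956 kJ


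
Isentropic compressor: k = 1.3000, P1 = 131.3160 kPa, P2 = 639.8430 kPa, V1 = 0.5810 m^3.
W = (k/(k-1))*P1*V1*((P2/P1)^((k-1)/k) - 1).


(k-1)/k = 0.2308
(P2/P1)^exp = 1.4412
W = 4.3333 * 131.3160 * 0.5810 * (1.4412 - 1) = 145.8526 kJ

145.8526 kJ


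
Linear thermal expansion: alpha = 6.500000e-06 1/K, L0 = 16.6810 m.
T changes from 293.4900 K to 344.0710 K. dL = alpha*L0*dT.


dT = 50.5810 K
dL = 6.500000e-06 * 16.6810 * 50.5810 = 0.005484 m
L_final = 16.686484 m

dL = 0.005484 m


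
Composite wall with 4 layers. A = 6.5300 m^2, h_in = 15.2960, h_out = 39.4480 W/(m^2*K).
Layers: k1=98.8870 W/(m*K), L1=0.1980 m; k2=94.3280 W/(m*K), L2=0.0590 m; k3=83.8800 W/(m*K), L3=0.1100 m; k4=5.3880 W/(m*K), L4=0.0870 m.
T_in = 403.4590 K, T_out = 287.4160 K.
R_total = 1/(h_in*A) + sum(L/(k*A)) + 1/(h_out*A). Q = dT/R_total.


R_conv_in = 1/(15.2960*6.5300) = 0.0100
R_1 = 0.1980/(98.8870*6.5300) = 0.0003
R_2 = 0.0590/(94.3280*6.5300) = 9.5785e-05
R_3 = 0.1100/(83.8800*6.5300) = 0.0002
R_4 = 0.0870/(5.3880*6.5300) = 0.0025
R_conv_out = 1/(39.4480*6.5300) = 0.0039
R_total = 0.0170 K/W
Q = 116.0430 / 0.0170 = 6838.2218 W

R_total = 0.0170 K/W, Q = 6838.2218 W


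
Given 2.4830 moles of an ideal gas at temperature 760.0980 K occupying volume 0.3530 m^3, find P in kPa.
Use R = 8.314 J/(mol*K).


P = nRT/V = 2.4830 * 8.314 * 760.0980 / 0.3530
= 15691.2062 / 0.3530 = 44451.0091 Pa = 44.4510 kPa

44.4510 kPa


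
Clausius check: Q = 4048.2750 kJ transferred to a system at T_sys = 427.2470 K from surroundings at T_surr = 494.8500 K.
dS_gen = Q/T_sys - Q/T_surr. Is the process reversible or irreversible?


dS_sys = 4048.2750/427.2470 = 9.4753 kJ/K
dS_surr = -4048.2750/494.8500 = -8.1808 kJ/K
dS_gen = 9.4753 - 8.1808 = 1.2944 kJ/K (irreversible)

dS_gen = 1.2944 kJ/K, irreversible


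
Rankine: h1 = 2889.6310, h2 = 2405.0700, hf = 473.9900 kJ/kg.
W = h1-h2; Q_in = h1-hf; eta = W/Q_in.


W = 484.5610 kJ/kg
Q_in = 2415.6410 kJ/kg
eta = 0.2006 = 20.0593%

eta = 20.0593%


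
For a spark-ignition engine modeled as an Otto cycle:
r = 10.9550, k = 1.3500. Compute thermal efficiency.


r^(k-1) = 2.3113
eta = 1 - 1/2.3113 = 0.5674 = 56.7351%

56.7351%


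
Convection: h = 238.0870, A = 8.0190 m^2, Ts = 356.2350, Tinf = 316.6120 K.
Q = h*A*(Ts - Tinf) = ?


dT = 39.6230 K
Q = 238.0870 * 8.0190 * 39.6230 = 75649.0103 W

75649.0103 W


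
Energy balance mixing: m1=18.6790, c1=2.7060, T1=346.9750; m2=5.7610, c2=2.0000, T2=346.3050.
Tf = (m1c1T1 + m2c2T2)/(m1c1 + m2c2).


num = 21528.1074
den = 62.0674
Tf = 346.8506 K

346.8506 K


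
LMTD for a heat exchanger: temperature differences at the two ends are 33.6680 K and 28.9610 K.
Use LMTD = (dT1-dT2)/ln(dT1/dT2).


dT1/dT2 = 1.1625
ln(dT1/dT2) = 0.1506
LMTD = 4.7070 / 0.1506 = 31.2555 K

31.2555 K


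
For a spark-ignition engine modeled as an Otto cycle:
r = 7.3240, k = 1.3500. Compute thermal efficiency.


r^(k-1) = 2.0075
eta = 1 - 1/2.0075 = 0.5019 = 50.1875%

50.1875%


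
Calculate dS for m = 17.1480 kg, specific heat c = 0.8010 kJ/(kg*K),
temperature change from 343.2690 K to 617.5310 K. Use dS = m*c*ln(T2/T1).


T2/T1 = 1.7990
ln(T2/T1) = 0.5872
dS = 17.1480 * 0.8010 * 0.5872 = 8.0657 kJ/K

8.0657 kJ/K


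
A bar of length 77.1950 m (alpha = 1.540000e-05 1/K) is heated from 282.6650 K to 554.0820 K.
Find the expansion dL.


dT = 271.4170 K
dL = 1.540000e-05 * 77.1950 * 271.4170 = 0.322661 m
L_final = 77.517661 m

dL = 0.322661 m


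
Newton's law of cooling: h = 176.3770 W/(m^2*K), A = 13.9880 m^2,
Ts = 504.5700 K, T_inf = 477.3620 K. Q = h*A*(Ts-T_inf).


dT = 27.2080 K
Q = 176.3770 * 13.9880 * 27.2080 = 67126.5294 W

67126.5294 W


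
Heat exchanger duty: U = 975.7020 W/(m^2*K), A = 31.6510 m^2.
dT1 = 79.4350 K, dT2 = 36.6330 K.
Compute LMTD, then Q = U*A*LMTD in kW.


LMTD = 55.3005 K
Q = 975.7020 * 31.6510 * 55.3005 = 1707786.4624 W = 1707.7865 kW

1707.7865 kW


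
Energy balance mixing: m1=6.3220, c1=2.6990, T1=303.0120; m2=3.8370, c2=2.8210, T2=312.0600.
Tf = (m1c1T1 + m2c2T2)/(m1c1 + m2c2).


num = 8548.1101
den = 27.8873
Tf = 306.5239 K

306.5239 K


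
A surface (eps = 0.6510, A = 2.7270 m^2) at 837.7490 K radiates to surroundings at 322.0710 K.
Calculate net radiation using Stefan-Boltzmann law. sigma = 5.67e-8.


T^4 = 4.9256e+11
Tsurr^4 = 1.0760e+10
Q = 0.6510 * 5.67e-8 * 2.7270 * 4.8180e+11 = 48496.7421 W

48496.7421 W


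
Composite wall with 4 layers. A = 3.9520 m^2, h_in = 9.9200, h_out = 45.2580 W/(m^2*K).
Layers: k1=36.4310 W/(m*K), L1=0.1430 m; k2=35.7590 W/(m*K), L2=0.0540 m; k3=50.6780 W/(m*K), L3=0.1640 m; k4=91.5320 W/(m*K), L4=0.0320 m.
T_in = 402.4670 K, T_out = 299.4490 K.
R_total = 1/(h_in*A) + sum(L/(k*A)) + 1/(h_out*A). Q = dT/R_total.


R_conv_in = 1/(9.9200*3.9520) = 0.0255
R_1 = 0.1430/(36.4310*3.9520) = 0.0010
R_2 = 0.0540/(35.7590*3.9520) = 0.0004
R_3 = 0.1640/(50.6780*3.9520) = 0.0008
R_4 = 0.0320/(91.5320*3.9520) = 8.8463e-05
R_conv_out = 1/(45.2580*3.9520) = 0.0056
R_total = 0.0334 K/W
Q = 103.0180 / 0.0334 = 3086.0955 W

R_total = 0.0334 K/W, Q = 3086.0955 W


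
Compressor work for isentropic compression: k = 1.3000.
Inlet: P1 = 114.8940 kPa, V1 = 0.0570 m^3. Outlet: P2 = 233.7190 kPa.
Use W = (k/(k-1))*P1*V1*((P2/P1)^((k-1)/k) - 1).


(k-1)/k = 0.2308
(P2/P1)^exp = 1.1781
W = 4.3333 * 114.8940 * 0.0570 * (1.1781 - 1) = 5.0532 kJ

5.0532 kJ


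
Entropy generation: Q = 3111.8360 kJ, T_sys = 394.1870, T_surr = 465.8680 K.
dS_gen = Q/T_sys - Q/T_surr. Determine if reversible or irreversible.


dS_sys = 3111.8360/394.1870 = 7.8943 kJ/K
dS_surr = -3111.8360/465.8680 = -6.6797 kJ/K
dS_gen = 7.8943 - 6.6797 = 1.2147 kJ/K (irreversible)

dS_gen = 1.2147 kJ/K, irreversible


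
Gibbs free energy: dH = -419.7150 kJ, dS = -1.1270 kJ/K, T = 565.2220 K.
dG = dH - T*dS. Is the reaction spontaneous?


T*dS = 565.2220 * -1.1270 = -637.0052 kJ
dG = -419.7150 + 637.0052 = 217.2902 kJ (non-spontaneous)

dG = 217.2902 kJ, non-spontaneous


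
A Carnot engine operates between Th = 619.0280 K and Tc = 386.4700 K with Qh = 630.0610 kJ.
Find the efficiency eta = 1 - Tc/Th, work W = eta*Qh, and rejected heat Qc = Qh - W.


eta = 1 - 386.4700/619.0280 = 0.3757
W = 0.3757 * 630.0610 = 236.7029 kJ
Qc = 630.0610 - 236.7029 = 393.3581 kJ

eta = 37.5683%, W = 236.7029 kJ, Qc = 393.3581 kJ


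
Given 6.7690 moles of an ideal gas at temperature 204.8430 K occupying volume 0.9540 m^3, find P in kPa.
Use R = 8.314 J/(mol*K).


P = nRT/V = 6.7690 * 8.314 * 204.8430 / 0.9540
= 11528.0450 / 0.9540 = 12083.9046 Pa = 12.0839 kPa

12.0839 kPa


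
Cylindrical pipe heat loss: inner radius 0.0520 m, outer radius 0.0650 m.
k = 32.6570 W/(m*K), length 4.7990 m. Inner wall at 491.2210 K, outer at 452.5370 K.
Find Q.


dT = 38.6840 K
ln(ro/ri) = 0.2231
Q = 2*pi*32.6570*4.7990*38.6840 / 0.2231 = 170708.0253 W

170708.0253 W


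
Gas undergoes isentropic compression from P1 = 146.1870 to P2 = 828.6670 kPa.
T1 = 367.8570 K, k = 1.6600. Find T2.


(k-1)/k = 0.3976
(P2/P1)^exp = 1.9933
T2 = 367.8570 * 1.9933 = 733.2498 K

733.2498 K


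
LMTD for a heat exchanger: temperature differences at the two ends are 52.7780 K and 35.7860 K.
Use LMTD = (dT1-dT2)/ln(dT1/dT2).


dT1/dT2 = 1.4748
ln(dT1/dT2) = 0.3885
LMTD = 16.9920 / 0.3885 = 43.7332 K

43.7332 K


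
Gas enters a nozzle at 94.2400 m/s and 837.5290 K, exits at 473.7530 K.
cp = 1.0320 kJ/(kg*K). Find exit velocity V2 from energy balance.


dT = 363.7760 K
2*cp*1000*dT = 750833.6640
V1^2 = 8881.1776
V2 = sqrt(759714.8416) = 871.6162 m/s

871.6162 m/s


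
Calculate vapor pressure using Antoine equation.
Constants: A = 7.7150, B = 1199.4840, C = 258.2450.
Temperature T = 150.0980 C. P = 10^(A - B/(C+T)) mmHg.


C+T = 408.3430
B/(C+T) = 2.9374
log10(P) = 7.7150 - 2.9374 = 4.7776
P = 10^4.7776 = 59918.0544 mmHg

59918.0544 mmHg


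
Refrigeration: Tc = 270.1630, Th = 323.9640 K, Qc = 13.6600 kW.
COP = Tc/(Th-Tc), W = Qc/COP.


COP = 270.1630 / 53.8010 = 5.0215
W = 13.6600 / 5.0215 = 2.7203 kW

COP = 5.0215, W = 2.7203 kW


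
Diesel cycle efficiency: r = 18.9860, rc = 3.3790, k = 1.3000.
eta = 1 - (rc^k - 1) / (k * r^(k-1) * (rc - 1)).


r^(k-1) = 2.4184
rc^k = 4.8688
eta = 0.4827 = 48.2736%

48.2736%


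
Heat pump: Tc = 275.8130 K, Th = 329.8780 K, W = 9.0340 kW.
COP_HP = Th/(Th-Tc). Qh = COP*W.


COP = 329.8780 / 54.0650 = 6.1015
Qh = 6.1015 * 9.0340 = 55.1210 kW

COP = 6.1015, Qh = 55.1210 kW


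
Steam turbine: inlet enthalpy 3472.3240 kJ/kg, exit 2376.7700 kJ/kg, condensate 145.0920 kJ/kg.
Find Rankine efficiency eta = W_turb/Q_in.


W = 1095.5540 kJ/kg
Q_in = 3327.2320 kJ/kg
eta = 0.3293 = 32.9269%

eta = 32.9269%


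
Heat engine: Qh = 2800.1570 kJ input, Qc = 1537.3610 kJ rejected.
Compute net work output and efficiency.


W = 2800.1570 - 1537.3610 = 1262.7960 kJ
eta = 1262.7960 / 2800.1570 = 0.4510 = 45.0973%

W = 1262.7960 kJ, eta = 45.0973%


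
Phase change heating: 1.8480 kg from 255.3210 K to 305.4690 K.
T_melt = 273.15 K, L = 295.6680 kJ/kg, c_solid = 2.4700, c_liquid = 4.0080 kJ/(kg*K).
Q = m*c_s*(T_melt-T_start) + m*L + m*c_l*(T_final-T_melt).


Q1 (sensible, solid) = 1.8480 * 2.4700 * 17.8290 = 81.3815 kJ
Q2 (latent) = 1.8480 * 295.6680 = 546.3945 kJ
Q3 (sensible, liquid) = 1.8480 * 4.0080 * 32.3190 = 239.3799 kJ
Q_total = 867.1559 kJ

867.1559 kJ


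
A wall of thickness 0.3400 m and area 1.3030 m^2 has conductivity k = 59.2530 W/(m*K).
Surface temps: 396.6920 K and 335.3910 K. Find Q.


dT = 61.3010 K
Q = 59.2530 * 1.3030 * 61.3010 / 0.3400 = 13920.1335 W

13920.1335 W


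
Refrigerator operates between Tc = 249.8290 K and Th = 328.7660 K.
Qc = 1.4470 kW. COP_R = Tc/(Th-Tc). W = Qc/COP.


COP = 249.8290 / 78.9370 = 3.1649
W = 1.4470 / 3.1649 = 0.4572 kW

COP = 3.1649, W = 0.4572 kW


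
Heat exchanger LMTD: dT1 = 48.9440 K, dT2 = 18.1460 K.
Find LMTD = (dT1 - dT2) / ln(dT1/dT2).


dT1/dT2 = 2.6972
ln(dT1/dT2) = 0.9922
LMTD = 30.7980 / 0.9922 = 31.0393 K

31.0393 K


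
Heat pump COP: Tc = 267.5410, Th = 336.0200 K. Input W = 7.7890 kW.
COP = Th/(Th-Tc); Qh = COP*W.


COP = 336.0200 / 68.4790 = 4.9069
Qh = 4.9069 * 7.7890 = 38.2199 kW

COP = 4.9069, Qh = 38.2199 kW


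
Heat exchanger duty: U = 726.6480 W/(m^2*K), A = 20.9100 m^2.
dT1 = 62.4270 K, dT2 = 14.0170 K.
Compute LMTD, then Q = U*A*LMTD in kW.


LMTD = 32.4089 K
Q = 726.6480 * 20.9100 * 32.4089 = 492427.1255 W = 492.4271 kW

492.4271 kW


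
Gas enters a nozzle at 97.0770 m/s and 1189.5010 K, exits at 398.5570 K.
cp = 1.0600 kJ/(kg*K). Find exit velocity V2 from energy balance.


dT = 790.9440 K
2*cp*1000*dT = 1676801.2800
V1^2 = 9423.9439
V2 = sqrt(1686225.2239) = 1298.5474 m/s

1298.5474 m/s


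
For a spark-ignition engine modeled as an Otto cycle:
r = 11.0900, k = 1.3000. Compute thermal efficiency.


r^(k-1) = 2.0582
eta = 1 - 1/2.0582 = 0.5141 = 51.4129%

51.4129%


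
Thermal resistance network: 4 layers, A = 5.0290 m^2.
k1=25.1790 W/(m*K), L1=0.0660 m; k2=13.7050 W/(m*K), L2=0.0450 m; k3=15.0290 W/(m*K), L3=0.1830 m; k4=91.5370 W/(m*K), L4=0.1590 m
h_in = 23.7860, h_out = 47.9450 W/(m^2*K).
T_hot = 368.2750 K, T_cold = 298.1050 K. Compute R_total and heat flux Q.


R_conv_in = 1/(23.7860*5.0290) = 0.0084
R_1 = 0.0660/(25.1790*5.0290) = 0.0005
R_2 = 0.0450/(13.7050*5.0290) = 0.0007
R_3 = 0.1830/(15.0290*5.0290) = 0.0024
R_4 = 0.1590/(91.5370*5.0290) = 0.0003
R_conv_out = 1/(47.9450*5.0290) = 0.0041
R_total = 0.0164 K/W
Q = 70.1700 / 0.0164 = 4266.1751 W

R_total = 0.0164 K/W, Q = 4266.1751 W


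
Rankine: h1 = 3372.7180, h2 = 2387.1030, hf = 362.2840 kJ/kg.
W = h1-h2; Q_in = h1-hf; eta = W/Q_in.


W = 985.6150 kJ/kg
Q_in = 3010.4340 kJ/kg
eta = 0.3274 = 32.7400%

eta = 32.7400%


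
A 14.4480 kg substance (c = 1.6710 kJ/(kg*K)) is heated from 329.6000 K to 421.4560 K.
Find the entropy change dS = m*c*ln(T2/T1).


T2/T1 = 1.2787
ln(T2/T1) = 0.2458
dS = 14.4480 * 1.6710 * 0.2458 = 5.9351 kJ/K

5.9351 kJ/K


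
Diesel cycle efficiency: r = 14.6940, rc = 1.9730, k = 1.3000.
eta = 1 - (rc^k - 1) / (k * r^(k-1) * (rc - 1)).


r^(k-1) = 2.2395
rc^k = 2.4192
eta = 0.4990 = 49.9004%

49.9004%


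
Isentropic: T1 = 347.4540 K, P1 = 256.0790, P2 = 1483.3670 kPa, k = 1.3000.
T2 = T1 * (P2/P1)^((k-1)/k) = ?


(k-1)/k = 0.2308
(P2/P1)^exp = 1.4999
T2 = 347.4540 * 1.4999 = 521.1291 K

521.1291 K


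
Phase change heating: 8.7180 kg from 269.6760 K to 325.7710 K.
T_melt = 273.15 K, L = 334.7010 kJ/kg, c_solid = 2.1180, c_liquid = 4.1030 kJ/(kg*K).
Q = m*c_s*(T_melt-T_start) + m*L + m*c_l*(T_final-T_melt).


Q1 (sensible, solid) = 8.7180 * 2.1180 * 3.4740 = 64.1465 kJ
Q2 (latent) = 8.7180 * 334.7010 = 2917.9233 kJ
Q3 (sensible, liquid) = 8.7180 * 4.1030 * 52.6210 = 1882.2507 kJ
Q_total = 4864.3205 kJ

4864.3205 kJ


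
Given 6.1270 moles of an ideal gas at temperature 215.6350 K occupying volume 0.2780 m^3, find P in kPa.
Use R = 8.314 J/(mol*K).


P = nRT/V = 6.1270 * 8.314 * 215.6350 / 0.2780
= 10984.4206 / 0.2780 = 39512.3043 Pa = 39.5123 kPa

39.5123 kPa


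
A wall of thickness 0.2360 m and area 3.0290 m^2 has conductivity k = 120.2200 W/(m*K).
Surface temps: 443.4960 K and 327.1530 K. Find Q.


dT = 116.3430 K
Q = 120.2200 * 3.0290 * 116.3430 / 0.2360 = 179516.4504 W

179516.4504 W


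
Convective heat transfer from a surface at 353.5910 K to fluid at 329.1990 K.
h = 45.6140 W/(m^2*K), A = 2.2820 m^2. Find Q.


dT = 24.3920 K
Q = 45.6140 * 2.2820 * 24.3920 = 2538.9913 W

2538.9913 W


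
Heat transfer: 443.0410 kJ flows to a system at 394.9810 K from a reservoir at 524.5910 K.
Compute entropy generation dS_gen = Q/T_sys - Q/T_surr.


dS_sys = 443.0410/394.9810 = 1.1217 kJ/K
dS_surr = -443.0410/524.5910 = -0.8445 kJ/K
dS_gen = 1.1217 - 0.8445 = 0.2771 kJ/K (irreversible)

dS_gen = 0.2771 kJ/K, irreversible


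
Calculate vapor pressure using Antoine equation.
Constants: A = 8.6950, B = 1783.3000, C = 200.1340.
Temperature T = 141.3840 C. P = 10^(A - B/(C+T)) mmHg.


C+T = 341.5180
B/(C+T) = 5.2217
log10(P) = 8.6950 - 5.2217 = 3.4733
P = 10^3.4733 = 2973.8105 mmHg

2973.8105 mmHg


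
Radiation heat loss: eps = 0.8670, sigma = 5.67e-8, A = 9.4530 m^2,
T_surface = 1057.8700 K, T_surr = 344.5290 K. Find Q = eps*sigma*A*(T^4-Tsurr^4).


T^4 = 1.2524e+12
Tsurr^4 = 1.4090e+10
Q = 0.8670 * 5.67e-8 * 9.4530 * 1.2383e+12 = 575423.0730 W

575423.0730 W


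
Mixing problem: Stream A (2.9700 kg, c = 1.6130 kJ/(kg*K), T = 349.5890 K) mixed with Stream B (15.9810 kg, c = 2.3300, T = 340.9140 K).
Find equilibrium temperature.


num = 14368.9262
den = 42.0263
Tf = 341.9029 K

341.9029 K


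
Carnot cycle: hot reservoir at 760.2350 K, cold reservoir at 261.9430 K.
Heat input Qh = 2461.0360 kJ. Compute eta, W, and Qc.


eta = 1 - 261.9430/760.2350 = 0.6554
W = 0.6554 * 2461.0360 = 1613.0730 kJ
Qc = 2461.0360 - 1613.0730 = 847.9630 kJ

eta = 65.5445%, W = 1613.0730 kJ, Qc = 847.9630 kJ


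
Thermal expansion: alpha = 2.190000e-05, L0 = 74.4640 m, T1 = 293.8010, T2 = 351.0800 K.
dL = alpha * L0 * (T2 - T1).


dT = 57.2790 K
dL = 2.190000e-05 * 74.4640 * 57.2790 = 0.093408 m
L_final = 74.557408 m

dL = 0.093408 m


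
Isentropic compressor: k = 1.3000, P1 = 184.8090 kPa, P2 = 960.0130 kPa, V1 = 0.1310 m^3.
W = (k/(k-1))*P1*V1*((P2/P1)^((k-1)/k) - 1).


(k-1)/k = 0.2308
(P2/P1)^exp = 1.4626
W = 4.3333 * 184.8090 * 0.1310 * (1.4626 - 1) = 48.5321 kJ

48.5321 kJ


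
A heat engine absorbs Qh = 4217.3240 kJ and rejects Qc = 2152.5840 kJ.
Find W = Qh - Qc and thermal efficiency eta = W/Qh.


W = 4217.3240 - 2152.5840 = 2064.7400 kJ
eta = 2064.7400 / 4217.3240 = 0.4896 = 48.9585%

W = 2064.7400 kJ, eta = 48.9585%


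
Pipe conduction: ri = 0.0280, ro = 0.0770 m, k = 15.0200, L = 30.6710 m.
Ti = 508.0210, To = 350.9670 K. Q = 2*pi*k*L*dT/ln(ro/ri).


dT = 157.0540 K
ln(ro/ri) = 1.0116
Q = 2*pi*15.0200*30.6710*157.0540 / 1.0116 = 449383.9185 W

449383.9185 W


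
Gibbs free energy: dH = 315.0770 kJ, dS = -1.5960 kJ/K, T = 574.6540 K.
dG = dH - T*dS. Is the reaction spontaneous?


T*dS = 574.6540 * -1.5960 = -917.1478 kJ
dG = 315.0770 + 917.1478 = 1232.2248 kJ (non-spontaneous)

dG = 1232.2248 kJ, non-spontaneous


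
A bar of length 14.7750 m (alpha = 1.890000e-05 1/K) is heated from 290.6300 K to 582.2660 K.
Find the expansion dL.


dT = 291.6360 K
dL = 1.890000e-05 * 14.7750 * 291.6360 = 0.081439 m
L_final = 14.856439 m

dL = 0.081439 m


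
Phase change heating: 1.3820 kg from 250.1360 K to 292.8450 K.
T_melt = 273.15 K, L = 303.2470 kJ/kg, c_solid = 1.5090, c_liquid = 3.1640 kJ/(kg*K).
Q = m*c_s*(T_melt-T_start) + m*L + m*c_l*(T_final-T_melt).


Q1 (sensible, solid) = 1.3820 * 1.5090 * 23.0140 = 47.9943 kJ
Q2 (latent) = 1.3820 * 303.2470 = 419.0874 kJ
Q3 (sensible, liquid) = 1.3820 * 3.1640 * 19.6950 = 86.1193 kJ
Q_total = 553.2009 kJ

553.2009 kJ


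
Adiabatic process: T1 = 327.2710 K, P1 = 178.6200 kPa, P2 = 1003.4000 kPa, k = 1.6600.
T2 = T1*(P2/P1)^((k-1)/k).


(k-1)/k = 0.3976
(P2/P1)^exp = 1.9861
T2 = 327.2710 * 1.9861 = 650.0084 K

650.0084 K


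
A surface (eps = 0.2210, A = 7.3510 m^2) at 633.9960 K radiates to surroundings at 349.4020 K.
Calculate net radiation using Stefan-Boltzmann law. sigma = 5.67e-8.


T^4 = 1.6156e+11
Tsurr^4 = 1.4904e+10
Q = 0.2210 * 5.67e-8 * 7.3510 * 1.4666e+11 = 13509.3730 W

13509.3730 W


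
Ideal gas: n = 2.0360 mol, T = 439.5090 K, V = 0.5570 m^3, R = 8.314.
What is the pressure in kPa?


P = nRT/V = 2.0360 * 8.314 * 439.5090 / 0.5570
= 7439.7025 / 0.5570 = 13356.7369 Pa = 13.3567 kPa

13.3567 kPa


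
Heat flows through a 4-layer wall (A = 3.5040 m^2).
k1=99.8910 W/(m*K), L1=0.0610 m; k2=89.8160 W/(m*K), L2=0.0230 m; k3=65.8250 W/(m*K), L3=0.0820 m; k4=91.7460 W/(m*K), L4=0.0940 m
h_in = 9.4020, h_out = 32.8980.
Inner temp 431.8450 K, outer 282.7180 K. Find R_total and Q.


R_conv_in = 1/(9.4020*3.5040) = 0.0304
R_1 = 0.0610/(99.8910*3.5040) = 0.0002
R_2 = 0.0230/(89.8160*3.5040) = 7.3082e-05
R_3 = 0.0820/(65.8250*3.5040) = 0.0004
R_4 = 0.0940/(91.7460*3.5040) = 0.0003
R_conv_out = 1/(32.8980*3.5040) = 0.0087
R_total = 0.0399 K/W
Q = 149.1270 / 0.0399 = 3735.2539 W

R_total = 0.0399 K/W, Q = 3735.2539 W


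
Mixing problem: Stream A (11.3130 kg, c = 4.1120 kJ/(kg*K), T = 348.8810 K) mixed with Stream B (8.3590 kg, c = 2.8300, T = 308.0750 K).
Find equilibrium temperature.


num = 23517.4277
den = 70.1750
Tf = 335.1253 K

335.1253 K


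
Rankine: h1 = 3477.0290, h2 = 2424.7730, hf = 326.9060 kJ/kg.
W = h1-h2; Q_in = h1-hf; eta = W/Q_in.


W = 1052.2560 kJ/kg
Q_in = 3150.1230 kJ/kg
eta = 0.3340 = 33.4036%

eta = 33.4036%


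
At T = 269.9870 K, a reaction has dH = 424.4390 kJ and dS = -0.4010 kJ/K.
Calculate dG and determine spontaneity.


T*dS = 269.9870 * -0.4010 = -108.2648 kJ
dG = 424.4390 + 108.2648 = 532.7038 kJ (non-spontaneous)

dG = 532.7038 kJ, non-spontaneous


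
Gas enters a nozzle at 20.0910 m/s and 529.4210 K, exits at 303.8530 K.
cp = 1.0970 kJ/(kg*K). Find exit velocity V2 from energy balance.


dT = 225.5680 K
2*cp*1000*dT = 494896.1920
V1^2 = 403.6483
V2 = sqrt(495299.8403) = 703.7754 m/s

703.7754 m/s


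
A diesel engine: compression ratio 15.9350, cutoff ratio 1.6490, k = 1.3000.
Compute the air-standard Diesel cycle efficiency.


r^(k-1) = 2.2946
rc^k = 1.9160
eta = 0.5269 = 52.6866%

52.6866%


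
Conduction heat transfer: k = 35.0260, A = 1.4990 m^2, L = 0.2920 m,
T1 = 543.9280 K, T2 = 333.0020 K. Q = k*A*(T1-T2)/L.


dT = 210.9260 K
Q = 35.0260 * 1.4990 * 210.9260 / 0.2920 = 37926.2097 W

37926.2097 W


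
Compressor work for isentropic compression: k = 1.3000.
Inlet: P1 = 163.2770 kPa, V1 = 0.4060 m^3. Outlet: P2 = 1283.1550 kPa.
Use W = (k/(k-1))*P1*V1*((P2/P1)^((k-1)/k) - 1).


(k-1)/k = 0.2308
(P2/P1)^exp = 1.6092
W = 4.3333 * 163.2770 * 0.4060 * (1.6092 - 1) = 175.0088 kJ

175.0088 kJ


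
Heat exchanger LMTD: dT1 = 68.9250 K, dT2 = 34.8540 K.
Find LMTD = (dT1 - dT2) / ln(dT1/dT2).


dT1/dT2 = 1.9775
ln(dT1/dT2) = 0.6819
LMTD = 34.0710 / 0.6819 = 49.9684 K

49.9684 K


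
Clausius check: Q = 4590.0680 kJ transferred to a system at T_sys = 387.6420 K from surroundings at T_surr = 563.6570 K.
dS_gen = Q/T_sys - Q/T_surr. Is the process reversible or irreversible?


dS_sys = 4590.0680/387.6420 = 11.8410 kJ/K
dS_surr = -4590.0680/563.6570 = -8.1434 kJ/K
dS_gen = 11.8410 - 8.1434 = 3.6976 kJ/K (irreversible)

dS_gen = 3.6976 kJ/K, irreversible


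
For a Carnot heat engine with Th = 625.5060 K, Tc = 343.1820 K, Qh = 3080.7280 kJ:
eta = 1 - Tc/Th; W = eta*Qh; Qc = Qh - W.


eta = 1 - 343.1820/625.5060 = 0.4514
W = 0.4514 * 3080.7280 = 1390.4958 kJ
Qc = 3080.7280 - 1390.4958 = 1690.2322 kJ

eta = 45.1353%, W = 1390.4958 kJ, Qc = 1690.2322 kJ


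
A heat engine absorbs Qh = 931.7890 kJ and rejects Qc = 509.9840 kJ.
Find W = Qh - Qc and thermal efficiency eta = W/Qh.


W = 931.7890 - 509.9840 = 421.8050 kJ
eta = 421.8050 / 931.7890 = 0.4527 = 45.2683%

W = 421.8050 kJ, eta = 45.2683%


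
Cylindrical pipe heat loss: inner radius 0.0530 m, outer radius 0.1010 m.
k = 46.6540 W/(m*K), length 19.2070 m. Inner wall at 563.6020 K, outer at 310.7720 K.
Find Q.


dT = 252.8300 K
ln(ro/ri) = 0.6448
Q = 2*pi*46.6540*19.2070*252.8300 / 0.6448 = 2207560.4297 W

2207560.4297 W


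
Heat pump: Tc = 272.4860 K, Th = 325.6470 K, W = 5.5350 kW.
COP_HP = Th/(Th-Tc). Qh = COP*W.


COP = 325.6470 / 53.1610 = 6.1257
Qh = 6.1257 * 5.5350 = 33.9056 kW

COP = 6.1257, Qh = 33.9056 kW


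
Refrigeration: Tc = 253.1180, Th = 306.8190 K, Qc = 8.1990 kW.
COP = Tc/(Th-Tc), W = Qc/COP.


COP = 253.1180 / 53.7010 = 4.7135
W = 8.1990 / 4.7135 = 1.7395 kW

COP = 4.7135, W = 1.7395 kW


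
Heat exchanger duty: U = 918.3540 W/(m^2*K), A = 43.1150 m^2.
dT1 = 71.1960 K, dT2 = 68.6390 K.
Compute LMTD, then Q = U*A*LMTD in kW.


LMTD = 69.9097 K
Q = 918.3540 * 43.1150 * 69.9097 = 2768063.1333 W = 2768.0631 kW

2768.0631 kW


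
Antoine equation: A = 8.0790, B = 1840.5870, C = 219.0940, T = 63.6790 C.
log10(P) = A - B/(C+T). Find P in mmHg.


C+T = 282.7730
B/(C+T) = 6.5091
log10(P) = 8.0790 - 6.5091 = 1.5699
P = 10^1.5699 = 37.1482 mmHg

37.1482 mmHg


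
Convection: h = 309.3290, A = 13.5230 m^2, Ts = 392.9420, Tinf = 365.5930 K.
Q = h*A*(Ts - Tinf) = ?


dT = 27.3490 K
Q = 309.3290 * 13.5230 * 27.3490 = 114402.4004 W

114402.4004 W


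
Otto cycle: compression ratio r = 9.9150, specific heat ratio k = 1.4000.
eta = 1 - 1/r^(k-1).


r^(k-1) = 2.5033
eta = 1 - 1/2.5033 = 0.6005 = 60.0531%

60.0531%


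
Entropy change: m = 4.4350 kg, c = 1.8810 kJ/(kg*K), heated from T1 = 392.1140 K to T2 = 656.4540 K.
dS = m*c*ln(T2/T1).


T2/T1 = 1.6741
ln(T2/T1) = 0.5153
dS = 4.4350 * 1.8810 * 0.5153 = 4.2988 kJ/K

4.2988 kJ/K


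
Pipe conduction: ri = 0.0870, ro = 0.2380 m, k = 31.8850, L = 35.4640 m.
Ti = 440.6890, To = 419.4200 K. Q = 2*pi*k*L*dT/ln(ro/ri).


dT = 21.2690 K
ln(ro/ri) = 1.0064
Q = 2*pi*31.8850*35.4640*21.2690 / 1.0064 = 150157.3552 W

150157.3552 W


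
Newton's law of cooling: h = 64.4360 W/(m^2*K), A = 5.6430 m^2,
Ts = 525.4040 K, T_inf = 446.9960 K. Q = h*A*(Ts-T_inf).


dT = 78.4080 K
Q = 64.4360 * 5.6430 * 78.4080 = 28510.1170 W

28510.1170 W


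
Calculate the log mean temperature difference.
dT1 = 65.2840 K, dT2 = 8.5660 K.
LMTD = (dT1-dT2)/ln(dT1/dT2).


dT1/dT2 = 7.6213
ln(dT1/dT2) = 2.0309
LMTD = 56.7180 / 2.0309 = 27.9269 K

27.9269 K


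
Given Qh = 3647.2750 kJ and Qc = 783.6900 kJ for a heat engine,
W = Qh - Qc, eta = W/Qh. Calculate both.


W = 3647.2750 - 783.6900 = 2863.5850 kJ
eta = 2863.5850 / 3647.2750 = 0.7851 = 78.5130%

W = 2863.5850 kJ, eta = 78.5130%


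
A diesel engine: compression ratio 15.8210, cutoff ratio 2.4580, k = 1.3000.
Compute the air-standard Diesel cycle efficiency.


r^(k-1) = 2.2897
rc^k = 3.2193
eta = 0.4886 = 48.8627%

48.8627%


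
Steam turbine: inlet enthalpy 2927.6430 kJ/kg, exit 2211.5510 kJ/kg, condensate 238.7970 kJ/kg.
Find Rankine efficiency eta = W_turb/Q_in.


W = 716.0920 kJ/kg
Q_in = 2688.8460 kJ/kg
eta = 0.2663 = 26.6319%

eta = 26.6319%


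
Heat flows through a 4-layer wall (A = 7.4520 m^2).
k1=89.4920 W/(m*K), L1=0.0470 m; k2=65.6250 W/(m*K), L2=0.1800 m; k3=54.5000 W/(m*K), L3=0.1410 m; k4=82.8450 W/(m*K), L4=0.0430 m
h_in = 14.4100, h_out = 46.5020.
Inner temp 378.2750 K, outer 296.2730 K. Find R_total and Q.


R_conv_in = 1/(14.4100*7.4520) = 0.0093
R_1 = 0.0470/(89.4920*7.4520) = 7.0476e-05
R_2 = 0.1800/(65.6250*7.4520) = 0.0004
R_3 = 0.1410/(54.5000*7.4520) = 0.0003
R_4 = 0.0430/(82.8450*7.4520) = 6.9651e-05
R_conv_out = 1/(46.5020*7.4520) = 0.0029
R_total = 0.0131 K/W
Q = 82.0020 / 0.0131 = 6281.9763 W

R_total = 0.0131 K/W, Q = 6281.9763 W


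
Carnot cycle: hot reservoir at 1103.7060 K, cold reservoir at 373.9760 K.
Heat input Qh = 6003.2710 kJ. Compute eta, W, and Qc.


eta = 1 - 373.9760/1103.7060 = 0.6612
W = 0.6612 * 6003.2710 = 3969.1430 kJ
Qc = 6003.2710 - 3969.1430 = 2034.1280 kJ

eta = 66.1163%, W = 3969.1430 kJ, Qc = 2034.1280 kJ


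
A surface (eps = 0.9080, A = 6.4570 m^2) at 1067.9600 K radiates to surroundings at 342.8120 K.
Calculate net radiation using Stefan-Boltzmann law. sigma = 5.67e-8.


T^4 = 1.3008e+12
Tsurr^4 = 1.3811e+10
Q = 0.9080 * 5.67e-8 * 6.4570 * 1.2870e+12 = 427842.6344 W

427842.6344 W


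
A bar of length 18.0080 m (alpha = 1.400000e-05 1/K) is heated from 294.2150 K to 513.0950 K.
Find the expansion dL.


dT = 218.8800 K
dL = 1.400000e-05 * 18.0080 * 218.8800 = 0.055182 m
L_final = 18.063182 m

dL = 0.055182 m


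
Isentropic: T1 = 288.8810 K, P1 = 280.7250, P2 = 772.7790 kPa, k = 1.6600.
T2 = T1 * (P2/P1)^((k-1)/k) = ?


(k-1)/k = 0.3976
(P2/P1)^exp = 1.4957
T2 = 288.8810 * 1.4957 = 432.0848 K

432.0848 K


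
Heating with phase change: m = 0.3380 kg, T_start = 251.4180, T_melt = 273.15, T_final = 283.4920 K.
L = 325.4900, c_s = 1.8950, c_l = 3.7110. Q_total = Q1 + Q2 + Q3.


Q1 (sensible, solid) = 0.3380 * 1.8950 * 21.7320 = 13.9196 kJ
Q2 (latent) = 0.3380 * 325.4900 = 110.0156 kJ
Q3 (sensible, liquid) = 0.3380 * 3.7110 * 10.3420 = 12.9722 kJ
Q_total = 136.9073 kJ

136.9073 kJ


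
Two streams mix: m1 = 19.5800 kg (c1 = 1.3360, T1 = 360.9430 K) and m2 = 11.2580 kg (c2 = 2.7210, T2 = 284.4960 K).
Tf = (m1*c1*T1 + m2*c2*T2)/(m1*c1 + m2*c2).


num = 18156.8357
den = 56.7919
Tf = 319.7082 K

319.7082 K


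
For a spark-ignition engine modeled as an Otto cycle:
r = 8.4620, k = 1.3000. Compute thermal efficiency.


r^(k-1) = 1.8978
eta = 1 - 1/1.8978 = 0.4731 = 47.3064%

47.3064%


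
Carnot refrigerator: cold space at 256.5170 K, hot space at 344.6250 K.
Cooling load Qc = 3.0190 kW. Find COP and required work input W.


COP = 256.5170 / 88.1080 = 2.9114
W = 3.0190 / 2.9114 = 1.0370 kW

COP = 2.9114, W = 1.0370 kW


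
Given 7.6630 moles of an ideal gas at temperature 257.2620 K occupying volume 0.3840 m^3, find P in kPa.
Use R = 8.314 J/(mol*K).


P = nRT/V = 7.6630 * 8.314 * 257.2620 / 0.3840
= 16390.2088 / 0.3840 = 42682.8355 Pa = 42.6828 kPa

42.6828 kPa


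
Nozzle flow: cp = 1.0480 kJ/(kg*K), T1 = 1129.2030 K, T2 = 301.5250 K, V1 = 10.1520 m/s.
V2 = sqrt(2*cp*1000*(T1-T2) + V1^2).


dT = 827.6780 K
2*cp*1000*dT = 1734813.0880
V1^2 = 103.0631
V2 = sqrt(1734916.1511) = 1317.1622 m/s

1317.1622 m/s


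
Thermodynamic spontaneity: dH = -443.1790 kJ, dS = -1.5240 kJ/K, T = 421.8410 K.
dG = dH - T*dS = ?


T*dS = 421.8410 * -1.5240 = -642.8857 kJ
dG = -443.1790 + 642.8857 = 199.7067 kJ (non-spontaneous)

dG = 199.7067 kJ, non-spontaneous


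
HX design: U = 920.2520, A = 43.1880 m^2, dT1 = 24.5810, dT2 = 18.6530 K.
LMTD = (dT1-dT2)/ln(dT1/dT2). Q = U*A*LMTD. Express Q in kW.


LMTD = 21.4808 K
Q = 920.2520 * 43.1880 * 21.4808 = 853731.3444 W = 853.7313 kW

853.7313 kW


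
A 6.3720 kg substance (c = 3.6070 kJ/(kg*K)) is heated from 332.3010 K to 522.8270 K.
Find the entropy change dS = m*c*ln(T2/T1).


T2/T1 = 1.5734
ln(T2/T1) = 0.4532
dS = 6.3720 * 3.6070 * 0.4532 = 10.4165 kJ/K

10.4165 kJ/K


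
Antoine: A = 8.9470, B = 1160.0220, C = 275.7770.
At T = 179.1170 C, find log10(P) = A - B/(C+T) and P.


C+T = 454.8940
B/(C+T) = 2.5501
log10(P) = 8.9470 - 2.5501 = 6.3969
P = 10^6.3969 = 2494060.6555 mmHg

2494060.6555 mmHg


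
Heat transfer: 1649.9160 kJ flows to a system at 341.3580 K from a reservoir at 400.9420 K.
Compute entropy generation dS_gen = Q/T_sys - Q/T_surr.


dS_sys = 1649.9160/341.3580 = 4.8334 kJ/K
dS_surr = -1649.9160/400.9420 = -4.1151 kJ/K
dS_gen = 4.8334 - 4.1151 = 0.7183 kJ/K (irreversible)

dS_gen = 0.7183 kJ/K, irreversible


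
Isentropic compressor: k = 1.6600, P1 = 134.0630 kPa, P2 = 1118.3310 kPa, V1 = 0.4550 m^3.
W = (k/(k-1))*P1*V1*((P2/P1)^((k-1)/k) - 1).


(k-1)/k = 0.3976
(P2/P1)^exp = 2.3243
W = 2.5152 * 134.0630 * 0.4550 * (2.3243 - 1) = 203.1691 kJ

203.1691 kJ


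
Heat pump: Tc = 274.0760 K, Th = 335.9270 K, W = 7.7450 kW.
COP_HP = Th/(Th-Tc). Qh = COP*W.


COP = 335.9270 / 61.8510 = 5.4312
Qh = 5.4312 * 7.7450 = 42.0649 kW

COP = 5.4312, Qh = 42.0649 kW


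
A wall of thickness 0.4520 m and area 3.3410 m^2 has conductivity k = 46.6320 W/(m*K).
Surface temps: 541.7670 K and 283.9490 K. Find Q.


dT = 257.8180 K
Q = 46.6320 * 3.3410 * 257.8180 / 0.4520 = 88865.9357 W

88865.9357 W


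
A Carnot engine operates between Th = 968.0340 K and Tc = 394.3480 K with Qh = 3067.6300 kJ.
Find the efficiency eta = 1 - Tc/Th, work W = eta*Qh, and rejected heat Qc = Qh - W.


eta = 1 - 394.3480/968.0340 = 0.5926
W = 0.5926 * 3067.6300 = 1817.9696 kJ
Qc = 3067.6300 - 1817.9696 = 1249.6604 kJ

eta = 59.2630%, W = 1817.9696 kJ, Qc = 1249.6604 kJ


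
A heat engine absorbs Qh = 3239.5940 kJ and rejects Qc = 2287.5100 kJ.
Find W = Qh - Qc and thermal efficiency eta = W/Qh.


W = 3239.5940 - 2287.5100 = 952.0840 kJ
eta = 952.0840 / 3239.5940 = 0.2939 = 29.3890%

W = 952.0840 kJ, eta = 29.3890%


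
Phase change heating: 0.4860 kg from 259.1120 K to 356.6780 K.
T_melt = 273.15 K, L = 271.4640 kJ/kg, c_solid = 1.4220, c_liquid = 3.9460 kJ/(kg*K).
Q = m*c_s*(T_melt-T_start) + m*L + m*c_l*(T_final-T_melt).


Q1 (sensible, solid) = 0.4860 * 1.4220 * 14.0380 = 9.7015 kJ
Q2 (latent) = 0.4860 * 271.4640 = 131.9315 kJ
Q3 (sensible, liquid) = 0.4860 * 3.9460 * 83.5280 = 160.1863 kJ
Q_total = 301.8194 kJ

301.8194 kJ


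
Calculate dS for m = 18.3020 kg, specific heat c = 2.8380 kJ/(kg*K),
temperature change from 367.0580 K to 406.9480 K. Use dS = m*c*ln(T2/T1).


T2/T1 = 1.1087
ln(T2/T1) = 0.1032
dS = 18.3020 * 2.8380 * 0.1032 = 5.3585 kJ/K

5.3585 kJ/K


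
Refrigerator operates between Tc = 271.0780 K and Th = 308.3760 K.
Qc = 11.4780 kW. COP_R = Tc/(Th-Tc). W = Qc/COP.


COP = 271.0780 / 37.2980 = 7.2679
W = 11.4780 / 7.2679 = 1.5793 kW

COP = 7.2679, W = 1.5793 kW


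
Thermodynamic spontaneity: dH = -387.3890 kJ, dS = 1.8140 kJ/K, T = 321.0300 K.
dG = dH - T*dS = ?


T*dS = 321.0300 * 1.8140 = 582.3484 kJ
dG = -387.3890 - 582.3484 = -969.7374 kJ (spontaneous)

dG = -969.7374 kJ, spontaneous


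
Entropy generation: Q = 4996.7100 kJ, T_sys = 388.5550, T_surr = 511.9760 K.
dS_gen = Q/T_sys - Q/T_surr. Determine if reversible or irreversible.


dS_sys = 4996.7100/388.5550 = 12.8597 kJ/K
dS_surr = -4996.7100/511.9760 = -9.7597 kJ/K
dS_gen = 12.8597 - 9.7597 = 3.1001 kJ/K (irreversible)

dS_gen = 3.1001 kJ/K, irreversible


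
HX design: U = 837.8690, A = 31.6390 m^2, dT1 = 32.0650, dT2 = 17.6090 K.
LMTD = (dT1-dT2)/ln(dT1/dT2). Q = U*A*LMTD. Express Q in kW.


LMTD = 24.1193 K
Q = 837.8690 * 31.6390 * 24.1193 = 639385.6846 W = 639.3857 kW

639.3857 kW


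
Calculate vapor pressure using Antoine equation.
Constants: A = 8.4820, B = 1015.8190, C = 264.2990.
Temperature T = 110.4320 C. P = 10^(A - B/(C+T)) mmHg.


C+T = 374.7310
B/(C+T) = 2.7108
log10(P) = 8.4820 - 2.7108 = 5.7712
P = 10^5.7712 = 590479.4524 mmHg

590479.4524 mmHg


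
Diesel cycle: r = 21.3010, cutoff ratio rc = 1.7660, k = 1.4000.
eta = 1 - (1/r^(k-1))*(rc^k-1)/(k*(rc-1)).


r^(k-1) = 3.3991
rc^k = 2.2171
eta = 0.6661 = 66.6103%

66.6103%


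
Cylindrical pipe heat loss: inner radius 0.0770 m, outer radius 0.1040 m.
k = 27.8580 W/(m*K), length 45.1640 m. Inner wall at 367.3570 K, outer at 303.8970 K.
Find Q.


dT = 63.4600 K
ln(ro/ri) = 0.3006
Q = 2*pi*27.8580*45.1640*63.4600 / 0.3006 = 1668992.0769 W

1668992.0769 W


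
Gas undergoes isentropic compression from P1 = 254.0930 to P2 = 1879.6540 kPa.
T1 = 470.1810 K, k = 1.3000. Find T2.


(k-1)/k = 0.2308
(P2/P1)^exp = 1.5869
T2 = 470.1810 * 1.5869 = 746.1449 K

746.1449 K


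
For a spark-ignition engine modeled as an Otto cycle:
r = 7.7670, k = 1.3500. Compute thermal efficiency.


r^(k-1) = 2.0492
eta = 1 - 1/2.0492 = 0.5120 = 51.2010%

51.2010%


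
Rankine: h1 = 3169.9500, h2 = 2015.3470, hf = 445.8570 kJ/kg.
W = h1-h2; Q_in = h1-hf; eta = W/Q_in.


W = 1154.6030 kJ/kg
Q_in = 2724.0930 kJ/kg
eta = 0.4238 = 42.3849%

eta = 42.3849%


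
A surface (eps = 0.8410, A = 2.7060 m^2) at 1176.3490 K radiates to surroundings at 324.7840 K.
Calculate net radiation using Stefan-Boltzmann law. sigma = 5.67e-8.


T^4 = 1.9149e+12
Tsurr^4 = 1.1127e+10
Q = 0.8410 * 5.67e-8 * 2.7060 * 1.9038e+12 = 245652.1962 W

245652.1962 W


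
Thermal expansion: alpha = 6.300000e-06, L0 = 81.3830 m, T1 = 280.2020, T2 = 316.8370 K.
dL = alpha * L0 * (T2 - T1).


dT = 36.6350 K
dL = 6.300000e-06 * 81.3830 * 36.6350 = 0.018783 m
L_final = 81.401783 m

dL = 0.018783 m


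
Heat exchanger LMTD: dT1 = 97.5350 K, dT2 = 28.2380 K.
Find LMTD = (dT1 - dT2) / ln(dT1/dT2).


dT1/dT2 = 3.4540
ln(dT1/dT2) = 1.2395
LMTD = 69.2970 / 1.2395 = 55.9053 K

55.9053 K


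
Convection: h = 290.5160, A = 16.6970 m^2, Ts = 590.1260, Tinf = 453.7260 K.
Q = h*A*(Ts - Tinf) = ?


dT = 136.4000 K
Q = 290.5160 * 16.6970 * 136.4000 = 661641.7069 W

661641.7069 W


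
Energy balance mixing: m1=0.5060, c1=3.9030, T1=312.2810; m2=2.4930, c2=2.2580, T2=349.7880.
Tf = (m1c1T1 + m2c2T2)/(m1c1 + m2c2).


num = 2585.7539
den = 7.6041
Tf = 340.0468 K

340.0468 K


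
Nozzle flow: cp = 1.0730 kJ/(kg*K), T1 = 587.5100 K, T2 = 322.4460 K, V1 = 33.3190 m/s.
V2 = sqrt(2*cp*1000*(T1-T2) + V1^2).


dT = 265.0640 K
2*cp*1000*dT = 568827.3440
V1^2 = 1110.1558
V2 = sqrt(569937.4998) = 754.9421 m/s

754.9421 m/s


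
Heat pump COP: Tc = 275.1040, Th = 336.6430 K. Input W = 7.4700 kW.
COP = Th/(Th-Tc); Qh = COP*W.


COP = 336.6430 / 61.5390 = 5.4704
Qh = 5.4704 * 7.4700 = 40.8639 kW

COP = 5.4704, Qh = 40.8639 kW


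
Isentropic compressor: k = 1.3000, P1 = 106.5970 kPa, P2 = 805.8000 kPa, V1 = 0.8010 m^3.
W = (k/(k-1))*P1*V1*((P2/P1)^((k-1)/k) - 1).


(k-1)/k = 0.2308
(P2/P1)^exp = 1.5949
W = 4.3333 * 106.5970 * 0.8010 * (1.5949 - 1) = 220.1027 kJ

220.1027 kJ


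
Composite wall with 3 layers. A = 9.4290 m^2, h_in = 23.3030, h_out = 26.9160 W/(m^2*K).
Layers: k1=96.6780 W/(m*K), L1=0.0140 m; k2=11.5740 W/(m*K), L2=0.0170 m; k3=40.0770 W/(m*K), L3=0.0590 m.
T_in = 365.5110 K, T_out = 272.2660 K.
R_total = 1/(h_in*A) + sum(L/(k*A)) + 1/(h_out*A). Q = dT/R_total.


R_conv_in = 1/(23.3030*9.4290) = 0.0046
R_1 = 0.0140/(96.6780*9.4290) = 1.5358e-05
R_2 = 0.0170/(11.5740*9.4290) = 0.0002
R_3 = 0.0590/(40.0770*9.4290) = 0.0002
R_conv_out = 1/(26.9160*9.4290) = 0.0039
R_total = 0.0088 K/W
Q = 93.2450 / 0.0088 = 10573.5773 W

R_total = 0.0088 K/W, Q = 10573.5773 W


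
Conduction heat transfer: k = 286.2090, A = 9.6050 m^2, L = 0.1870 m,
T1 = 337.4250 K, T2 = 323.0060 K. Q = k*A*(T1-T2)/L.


dT = 14.4190 K
Q = 286.2090 * 9.6050 * 14.4190 / 0.1870 = 211969.8980 W

211969.8980 W


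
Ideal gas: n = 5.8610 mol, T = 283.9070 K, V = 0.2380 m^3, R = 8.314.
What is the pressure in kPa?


P = nRT/V = 5.8610 * 8.314 * 283.9070 / 0.2380
= 13834.3208 / 0.2380 = 58127.3983 Pa = 58.1274 kPa

58.1274 kPa


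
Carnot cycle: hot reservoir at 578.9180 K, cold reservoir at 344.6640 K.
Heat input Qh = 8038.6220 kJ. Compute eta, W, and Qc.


eta = 1 - 344.6640/578.9180 = 0.4046
W = 0.4046 * 8038.6220 = 3252.7566 kJ
Qc = 8038.6220 - 3252.7566 = 4785.8654 kJ

eta = 40.4641%, W = 3252.7566 kJ, Qc = 4785.8654 kJ


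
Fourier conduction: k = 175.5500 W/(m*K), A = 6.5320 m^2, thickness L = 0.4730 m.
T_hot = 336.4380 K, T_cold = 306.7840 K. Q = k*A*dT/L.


dT = 29.6540 K
Q = 175.5500 * 6.5320 * 29.6540 / 0.4730 = 71890.1107 W

71890.1107 W


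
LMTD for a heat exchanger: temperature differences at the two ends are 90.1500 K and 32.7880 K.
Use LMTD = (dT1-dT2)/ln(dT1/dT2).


dT1/dT2 = 2.7495
ln(dT1/dT2) = 1.0114
LMTD = 57.3620 / 1.0114 = 56.7148 K

56.7148 K


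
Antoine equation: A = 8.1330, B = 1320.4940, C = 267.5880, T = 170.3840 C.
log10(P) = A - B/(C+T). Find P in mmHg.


C+T = 437.9720
B/(C+T) = 3.0150
log10(P) = 8.1330 - 3.0150 = 5.1180
P = 10^5.1180 = 131214.1813 mmHg

131214.1813 mmHg


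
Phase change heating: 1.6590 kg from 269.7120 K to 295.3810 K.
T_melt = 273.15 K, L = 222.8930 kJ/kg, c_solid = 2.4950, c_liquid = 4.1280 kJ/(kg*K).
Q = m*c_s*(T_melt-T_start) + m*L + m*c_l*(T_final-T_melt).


Q1 (sensible, solid) = 1.6590 * 2.4950 * 3.4380 = 14.2306 kJ
Q2 (latent) = 1.6590 * 222.8930 = 369.7795 kJ
Q3 (sensible, liquid) = 1.6590 * 4.1280 * 22.2310 = 152.2457 kJ
Q_total = 536.2558 kJ

536.2558 kJ
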